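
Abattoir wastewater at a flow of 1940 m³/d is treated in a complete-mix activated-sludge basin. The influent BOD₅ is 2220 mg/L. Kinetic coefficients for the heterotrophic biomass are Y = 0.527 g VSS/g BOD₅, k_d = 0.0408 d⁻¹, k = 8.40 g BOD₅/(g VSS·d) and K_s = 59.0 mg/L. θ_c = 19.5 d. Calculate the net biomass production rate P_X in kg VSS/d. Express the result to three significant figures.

P_X ≈ 1260 kg VSS/d

For a completely mixed reactor with recycle the Lawrence–McCarty relation gives S = K_s·(1 + k_d·θ_c) / [θ_c·(Y·k − k_d) − 1] = 59.0 × (1 + 0.0408 × 19.5) / [19.5 × (0.527 × 8.40 − 0.0408) − 1] = 105.9 / 84.53 = 1.253 mg/L.
Observed yield with endogenous decay: Y_obs = Y / (1 + k_d·θ_c) = 0.527 / (1 + 0.0408 × 19.5) = 0.527 / 1.796 = 0.2935 g VSS/g BOD₅.
Mass of BOD₅ removed per day: Q(S₀ − S) = 1940 × 2219 g/m³ = 4304 kg/d.
Biomass produced: P_X = Y_obs·Q·ΔS = 0.2935 × 4304 ≈ 1263 kg VSS/d.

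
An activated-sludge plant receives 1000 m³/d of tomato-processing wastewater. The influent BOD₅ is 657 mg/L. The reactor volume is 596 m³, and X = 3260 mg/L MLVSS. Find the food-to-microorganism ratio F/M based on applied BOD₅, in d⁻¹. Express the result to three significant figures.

Food-to-microorganism ratio F/M = Q S₀ / (V X) = 1000 × 657 / (596.0 × 3260) = 0.3381 d⁻¹.

F/M ≈ 0.338 d⁻¹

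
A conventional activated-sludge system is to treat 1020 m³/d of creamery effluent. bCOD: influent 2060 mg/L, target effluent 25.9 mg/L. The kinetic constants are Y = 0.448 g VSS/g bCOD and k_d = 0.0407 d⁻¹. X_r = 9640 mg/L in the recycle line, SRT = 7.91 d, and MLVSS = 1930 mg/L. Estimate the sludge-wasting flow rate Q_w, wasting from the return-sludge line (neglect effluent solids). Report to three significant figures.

Steady-state biomass mass balance: V·X·(1 + k_d·θ_c) = Y·Q·(S₀ − S)·θ_c, so V = 0.448 × 1020 × (2060 − 25.9) × 7.91 / [1930 × (1 + 0.0407 × 7.91)] = 7.35×10^6 / 2551 = 2882 m³.
θ_c = V·X/(Q_w·X_r) when wasting from the recycle, so Q_w = V·X/(θ_c·X_r) = 2882 × 1930 / (7.91 × 9640) = 72.94 m³/d.

Q_w ≈ 72.9 m³/d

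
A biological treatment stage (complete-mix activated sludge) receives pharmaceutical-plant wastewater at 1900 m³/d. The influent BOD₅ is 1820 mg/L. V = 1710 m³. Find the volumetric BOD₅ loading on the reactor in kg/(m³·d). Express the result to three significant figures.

L_v ≈ 2.02 kg BOD₅/(m³·d)

L_v = Q S₀ / V = 1900 × 1820 × 10⁻³ / 1710 = 2.022 kg/(m³·d).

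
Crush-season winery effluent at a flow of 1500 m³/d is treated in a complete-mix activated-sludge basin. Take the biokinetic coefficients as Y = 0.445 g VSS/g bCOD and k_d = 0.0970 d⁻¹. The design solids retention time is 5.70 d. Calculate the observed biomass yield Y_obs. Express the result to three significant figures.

Y_obs ≈ 0.287 g VSS/g bCOD

The observed yield is Y_obs = Y/(1 + k_d·θ_c) = 0.445 / (1 + 0.0970 × 5.70) = 0.445 / 1.553 = 0.2866 g VSS per g bCOD removed.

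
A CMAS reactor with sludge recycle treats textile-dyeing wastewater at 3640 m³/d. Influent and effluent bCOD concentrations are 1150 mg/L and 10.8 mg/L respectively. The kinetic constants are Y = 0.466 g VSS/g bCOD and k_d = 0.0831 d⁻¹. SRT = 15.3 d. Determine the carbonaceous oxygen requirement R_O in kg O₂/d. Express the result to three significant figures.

Y_obs = Y / (1 + k_d θ_c) = 0.466 / (1 + 0.0831 × 15.3) = 0.466 / 2.271 = 0.2052.
ΔS = 1150 − 10.8 = 1139 mg/L, so the substrate removal rate is 3640 × 1139/1000 = 4147 kg bCOD/d.
Biomass synthesised: P_X = Y_obs × 4147 = 850.7 kg VSS/d.
R_O = Q·ΔS − 1.42 P_X = 4147 − 1208 = 2939 kg O₂/d.

R_O ≈ 2940 kg O₂/d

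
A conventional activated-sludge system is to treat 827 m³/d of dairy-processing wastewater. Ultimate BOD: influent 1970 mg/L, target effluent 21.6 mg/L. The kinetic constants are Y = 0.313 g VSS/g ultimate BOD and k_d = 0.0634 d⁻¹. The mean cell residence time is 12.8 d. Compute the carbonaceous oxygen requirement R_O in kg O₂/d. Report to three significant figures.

R_O ≈ 1220 kg O₂/d

Y_obs = Y / (1 + k_d θ_c) = 0.313 / (1 + 0.0634 × 12.8) = 0.313 / 1.812 = 0.1728.
Substrate removed = Q·(S₀ − S) = 827 m³/d × (1970 − 21.6) g/m³ = 1.61×10^6 g/d = 1611 kg/d.
Net sludge production P_X = 0.1728 × 1611 = 278.4 kg VSS/d.
Carbonaceous O₂ demand = substrate oxidised − cell-mass equivalent = 1611 − 1.42 × 278.4 = 1216 kg O₂/d.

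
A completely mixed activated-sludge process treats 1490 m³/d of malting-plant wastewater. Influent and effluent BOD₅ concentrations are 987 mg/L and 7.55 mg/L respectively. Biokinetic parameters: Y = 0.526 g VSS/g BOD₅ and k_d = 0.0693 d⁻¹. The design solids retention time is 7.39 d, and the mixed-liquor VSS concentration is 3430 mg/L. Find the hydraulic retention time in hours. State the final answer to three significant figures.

τ ≈ 17.6 h

From the SRT design equation V = Y Q (S₀−S) θ_c / [X (1 + k_d θ_c)] = 0.526 × 1490 × (987 − 7.55) × 7.39 / [3430 × (1 + 0.0693 × 7.39)] = 5.67×10^6 / 5187 = 1094 m³.
HRT = V/Q = 1094 m³ / 1490 m³·d⁻¹ = 0.7341 d × 24 = 17.62 h.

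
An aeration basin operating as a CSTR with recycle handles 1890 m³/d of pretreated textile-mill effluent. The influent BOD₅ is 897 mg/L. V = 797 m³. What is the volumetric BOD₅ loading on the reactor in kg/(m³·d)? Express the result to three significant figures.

L_v = Q S₀ / V = 1890 × 897 × 10⁻³ / 797.0 = 2.127 kg/(m³·d).

L_v ≈ 2.13 kg BOD₅/(m³·d)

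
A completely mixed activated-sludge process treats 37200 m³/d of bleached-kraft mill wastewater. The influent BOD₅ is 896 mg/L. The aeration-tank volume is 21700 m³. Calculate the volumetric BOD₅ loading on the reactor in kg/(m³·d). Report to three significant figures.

L_v ≈ 1.54 kg BOD₅/(m³·d)

L_v = Q S₀ / V = 37200 × 896 × 10⁻³ / 21700 = 1.536 kg/(m³·d).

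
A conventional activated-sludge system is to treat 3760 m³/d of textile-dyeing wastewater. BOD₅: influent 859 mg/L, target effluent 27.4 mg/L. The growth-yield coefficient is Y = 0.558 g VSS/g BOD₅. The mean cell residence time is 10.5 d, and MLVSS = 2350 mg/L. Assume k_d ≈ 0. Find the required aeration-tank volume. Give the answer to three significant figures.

V ≈ 7800 m³

With k_d = 0 the design equation reduces to V = Y Q (S₀−S) θ_c / X = 0.558 × 3760 × (859 − 27.4) × 10.5 / 2350 = 7796 m³.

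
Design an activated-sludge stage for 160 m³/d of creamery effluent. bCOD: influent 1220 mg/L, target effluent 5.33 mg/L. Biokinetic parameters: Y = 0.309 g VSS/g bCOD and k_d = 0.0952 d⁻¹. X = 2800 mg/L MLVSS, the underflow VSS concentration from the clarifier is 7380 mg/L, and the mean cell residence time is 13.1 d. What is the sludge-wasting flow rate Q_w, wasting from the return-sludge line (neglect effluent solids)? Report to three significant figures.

From the SRT design equation V = Y Q (S₀−S) θ_c / [X (1 + k_d θ_c)] = 0.309 × 160 × (1220 − 5.33) × 13.1 / [2800 × (1 + 0.0952 × 13.1)] = 7.87×10^5 / 6292 = 125.0 m³.
Wasting from the return line (neglecting effluent solids): Q_w = V·X / (θ_c·X_r) = 125.0 × 2800 / (13.1 × 7380) = 3.621 m³/d.

Q_w ≈ 3.62 m³/d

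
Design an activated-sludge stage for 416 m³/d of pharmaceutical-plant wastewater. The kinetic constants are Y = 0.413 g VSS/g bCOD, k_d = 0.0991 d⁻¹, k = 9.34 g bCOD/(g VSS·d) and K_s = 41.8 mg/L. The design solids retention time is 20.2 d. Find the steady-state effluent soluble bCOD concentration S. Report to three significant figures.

S ≈ 1.67 mg/L

From the Monod/SRT balance for a CMAS, S = K_s·(1+k_d θ_c)/[θ_c·(Y k − k_d) − 1] = 41.8 × (1 + 0.0991 × 20.2) / [20.2 × (0.413 × 9.34 − 0.0991) − 1] = 125.5 / 74.92 = 1.675 mg/L.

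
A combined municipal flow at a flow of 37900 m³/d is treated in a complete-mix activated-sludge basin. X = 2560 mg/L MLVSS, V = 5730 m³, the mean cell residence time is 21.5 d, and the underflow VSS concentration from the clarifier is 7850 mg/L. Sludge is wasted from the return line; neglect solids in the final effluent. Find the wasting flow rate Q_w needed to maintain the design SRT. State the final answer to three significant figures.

Q_w ≈ 86.9 m³/d

θ_c = V·X/(Q_w·X_r) when wasting from the recycle, so Q_w = V·X/(θ_c·X_r) = 5730 × 2560 / (21.5 × 7850) = 86.91 m³/d.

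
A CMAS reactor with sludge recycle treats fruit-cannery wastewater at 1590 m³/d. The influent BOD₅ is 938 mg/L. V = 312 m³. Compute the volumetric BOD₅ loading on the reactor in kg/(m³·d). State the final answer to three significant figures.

L_v = Q S₀ / V = 1590 × 938 × 10⁻³ / 312.0 = 4.780 kg/(m³·d).

L_v ≈ 4.78 kg BOD₅/(m³·d)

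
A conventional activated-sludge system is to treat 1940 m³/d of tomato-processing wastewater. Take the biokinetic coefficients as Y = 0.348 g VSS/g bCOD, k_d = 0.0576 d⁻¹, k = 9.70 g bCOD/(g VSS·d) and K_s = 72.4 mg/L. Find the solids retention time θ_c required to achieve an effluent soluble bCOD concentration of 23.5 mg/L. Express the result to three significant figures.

θ_c ≈ 1.30 d

Specific growth rate at S = 23.5 mg/L: μ = YkS/(K_s+S) = 0.348·9.70·23.5/(72.4+23.5) = 0.8272 d⁻¹.
1/θ_c = 0.8272 − 0.0576 = 0.7696 d⁻¹, so θ_c = 1.299 d.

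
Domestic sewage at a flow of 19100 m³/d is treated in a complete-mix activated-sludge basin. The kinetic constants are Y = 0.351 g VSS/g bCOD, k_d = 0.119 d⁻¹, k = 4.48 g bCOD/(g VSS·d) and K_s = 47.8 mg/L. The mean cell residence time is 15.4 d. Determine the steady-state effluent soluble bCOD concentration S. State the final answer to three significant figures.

S ≈ 6.33 mg/L

Effluent substrate depends only on kinetics and SRT: S = K_s(1 + k_d θ_c) / [θ_c(Yk − k_d) − 1] = 47.8 × (1 + 0.119 × 15.4) / [15.4 × (0.351 × 4.48 − 0.119) − 1] = 135.4 / 21.38 = 6.332 mg/L.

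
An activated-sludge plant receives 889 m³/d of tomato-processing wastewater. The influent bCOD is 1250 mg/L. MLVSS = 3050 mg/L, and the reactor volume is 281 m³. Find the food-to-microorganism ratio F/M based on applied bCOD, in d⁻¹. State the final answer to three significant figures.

F/M = applied load / biomass = Q·S₀/(V·X) = 889 × 1250 / (281.0 × 3050) = 1.297 d⁻¹.

F/M ≈ 1.30 d⁻¹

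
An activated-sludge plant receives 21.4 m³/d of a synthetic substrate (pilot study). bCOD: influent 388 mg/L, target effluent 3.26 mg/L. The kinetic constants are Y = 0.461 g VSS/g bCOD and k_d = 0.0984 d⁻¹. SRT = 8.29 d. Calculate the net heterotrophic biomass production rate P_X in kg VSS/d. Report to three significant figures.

P_X ≈ 2.09 kg VSS/d

Correct the yield for decay: Y_obs = Y/(1 + k_d θ_c) = 0.461 / (1 + 0.0984 × 8.29) = 0.461 / 1.816 = 0.2539.
Substrate removed = Q·(S₀ − S) = 21.4 m³/d × (388 − 3.26) g/m³ = 8.23×10^3 g/d = 8.233 kg/d.
Net biomass production P_X = Y_obs × Q·(S₀ − S) = 0.2539 × 8.233 = 2.090 kg VSS/d.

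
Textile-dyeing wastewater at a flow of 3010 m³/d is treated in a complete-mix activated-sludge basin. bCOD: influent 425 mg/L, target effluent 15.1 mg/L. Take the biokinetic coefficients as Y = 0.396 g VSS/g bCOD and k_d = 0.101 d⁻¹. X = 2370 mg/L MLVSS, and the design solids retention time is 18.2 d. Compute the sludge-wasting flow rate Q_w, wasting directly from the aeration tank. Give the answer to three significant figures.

From the SRT design equation V = Y Q (S₀−S) θ_c / [X (1 + k_d θ_c)] = 0.396 × 3010 × (425 − 15.1) × 18.2 / [2370 × (1 + 0.101 × 18.2)] = 8.89×10^6 / 6727 = 1322 m³.
Wasting from the aeration tank: Q_w = V / θ_c = 1322 / 18.2 = 72.64 m³/d.

Q_w ≈ 72.6 m³/d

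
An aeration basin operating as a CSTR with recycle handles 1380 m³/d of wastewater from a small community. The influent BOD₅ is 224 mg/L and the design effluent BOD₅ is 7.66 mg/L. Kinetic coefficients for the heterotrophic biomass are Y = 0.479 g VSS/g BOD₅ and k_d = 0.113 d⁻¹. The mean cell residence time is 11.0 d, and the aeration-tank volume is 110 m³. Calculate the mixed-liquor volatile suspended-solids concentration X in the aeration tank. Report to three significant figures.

X ≈ 6380 mg/L

From V·X·(1 + k_d·θ_c) = Y·Q·(S₀ − S)·θ_c: X = 0.479 × 1380 × (224 − 7.66) × 11.0 / [110 × (1 + 0.113 × 11.0)] = 6376 mg/L.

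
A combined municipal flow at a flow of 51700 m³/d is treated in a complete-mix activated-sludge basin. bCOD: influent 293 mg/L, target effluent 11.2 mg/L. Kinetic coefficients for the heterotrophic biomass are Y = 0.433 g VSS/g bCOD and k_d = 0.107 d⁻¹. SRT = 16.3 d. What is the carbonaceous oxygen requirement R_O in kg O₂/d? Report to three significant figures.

R_O ≈ 11300 kg O₂/d

Correct the yield for decay: Y_obs = Y/(1 + k_d θ_c) = 0.433 / (1 + 0.107 × 16.3) = 0.433 / 2.744 = 0.1578.
Substrate removed = Q·(S₀ − S) = 51700 m³/d × (293 − 11.2) g/m³ = 1.46×10^7 g/d = 14569 kg/d.
P_X = Y_obs·Q·(S₀ − S) = 0.1578 × 14569 = 2299 kg VSS/d.
R_O = Q·(S₀ − S) − 1.42·P_X = 14569 − 1.42 × 2299 = 11305 kg O₂/d.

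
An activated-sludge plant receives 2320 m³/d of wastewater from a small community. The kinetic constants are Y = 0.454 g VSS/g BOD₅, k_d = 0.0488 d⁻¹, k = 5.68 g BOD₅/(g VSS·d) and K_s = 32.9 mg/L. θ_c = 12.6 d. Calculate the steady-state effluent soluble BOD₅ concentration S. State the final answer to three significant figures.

S ≈ 1.72 mg/L

For a completely mixed reactor with recycle the Lawrence–McCarty relation gives S = K_s·(1 + k_d·θ_c) / [θ_c·(Y·k − k_d) − 1] = 32.9 × (1 + 0.0488 × 12.6) / [12.6 × (0.454 × 5.68 − 0.0488) − 1] = 53.13 / 30.88 = 1.721 mg/L.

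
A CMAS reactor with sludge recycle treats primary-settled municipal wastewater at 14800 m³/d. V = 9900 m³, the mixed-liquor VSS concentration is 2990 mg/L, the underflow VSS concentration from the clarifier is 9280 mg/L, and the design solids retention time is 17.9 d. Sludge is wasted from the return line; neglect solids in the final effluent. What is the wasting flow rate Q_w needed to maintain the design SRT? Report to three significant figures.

Q_w = (V·X)/(θ_c X_r) = 9900 × 2990 / (17.9 × 9280) = 178.2 m³/d.

Q_w ≈ 178 m³/d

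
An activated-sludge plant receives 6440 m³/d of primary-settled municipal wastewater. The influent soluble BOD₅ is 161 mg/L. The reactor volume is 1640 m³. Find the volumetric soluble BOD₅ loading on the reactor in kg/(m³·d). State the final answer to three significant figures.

L_v ≈ 0.632 kg soluble BOD₅/(m³·d)

Volumetric loading L_v = Q·S₀ / V = 6440 × 161 g/m³ / 1640 m³ = 632.2 g/(m³·d) = 0.6322 kg soluble BOD₅/(m³·d).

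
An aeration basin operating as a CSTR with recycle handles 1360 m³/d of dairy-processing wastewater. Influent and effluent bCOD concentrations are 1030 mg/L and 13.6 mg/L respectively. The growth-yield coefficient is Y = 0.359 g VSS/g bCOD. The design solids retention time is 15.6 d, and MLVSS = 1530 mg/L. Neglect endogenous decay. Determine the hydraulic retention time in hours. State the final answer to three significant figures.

Biomass mass balance (decay neglected): V·X = Y·Q·(S₀ − S)·θ_c, so V = 0.359 × 1360 × (1030 − 13.6) × 15.6 / 1530 = 5060 m³.
τ = V/Q = 5060/1360 = 3.720 d, or 89.29 h.

τ ≈ 89.3 h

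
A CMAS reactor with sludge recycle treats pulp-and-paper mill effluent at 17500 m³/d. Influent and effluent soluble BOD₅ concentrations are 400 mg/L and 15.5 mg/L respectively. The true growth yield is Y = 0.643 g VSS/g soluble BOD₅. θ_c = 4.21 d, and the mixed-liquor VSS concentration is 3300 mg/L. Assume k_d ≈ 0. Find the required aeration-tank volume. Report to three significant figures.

V ≈ 5520 m³

V·X = Y·Q·ΔS·θ_c gives V = 0.643 × 17500 × (400 − 15.5) × 4.21 / 3300 = 5520 m³.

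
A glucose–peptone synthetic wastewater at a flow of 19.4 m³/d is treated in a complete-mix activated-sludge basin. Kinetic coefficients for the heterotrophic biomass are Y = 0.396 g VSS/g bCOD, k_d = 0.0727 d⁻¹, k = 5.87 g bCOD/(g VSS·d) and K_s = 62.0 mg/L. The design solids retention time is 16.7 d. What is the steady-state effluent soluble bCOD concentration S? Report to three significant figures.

Effluent substrate depends only on kinetics and SRT: S = K_s(1 + k_d θ_c) / [θ_c(Yk − k_d) − 1] = 62.0 × (1 + 0.0727 × 16.7) / [16.7 × (0.396 × 5.87 − 0.0727) − 1] = 137.3 / 36.61 = 3.750 mg/L.

S ≈ 3.75 mg/L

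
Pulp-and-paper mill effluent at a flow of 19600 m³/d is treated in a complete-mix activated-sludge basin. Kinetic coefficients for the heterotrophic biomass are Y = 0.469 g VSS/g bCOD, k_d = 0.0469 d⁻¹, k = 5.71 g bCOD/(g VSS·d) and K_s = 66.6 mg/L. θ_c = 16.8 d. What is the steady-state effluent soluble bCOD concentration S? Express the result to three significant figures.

From the Monod/SRT balance for a CMAS, S = K_s·(1+k_d θ_c)/[θ_c·(Y k − k_d) − 1] = 66.6 × (1 + 0.0469 × 16.8) / [16.8 × (0.469 × 5.71 − 0.0469) − 1] = 119.1 / 43.20 = 2.756 mg/L.

S ≈ 2.76 mg/L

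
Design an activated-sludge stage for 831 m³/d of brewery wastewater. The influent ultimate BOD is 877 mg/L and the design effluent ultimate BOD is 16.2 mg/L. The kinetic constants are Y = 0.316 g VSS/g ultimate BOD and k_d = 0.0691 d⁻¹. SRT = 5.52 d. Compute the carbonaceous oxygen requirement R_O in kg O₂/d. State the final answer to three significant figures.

R_O ≈ 483 kg O₂/d

Correct the yield for decay: Y_obs = Y/(1 + k_d θ_c) = 0.316 / (1 + 0.0691 × 5.52) = 0.316 / 1.381 = 0.2287.
Q·(S₀ − S) = 831 × (877 − 16.2) × 10⁻³ = 715.3 kg/d removed.
P_X = Y_obs·Q·(S₀ − S) = 0.2287 × 715.3 = 163.6 kg VSS/d.
R_O = Q·(S₀ − S) − 1.42·P_X = 715.3 − 1.42 × 163.6 = 483.0 kg O₂/d.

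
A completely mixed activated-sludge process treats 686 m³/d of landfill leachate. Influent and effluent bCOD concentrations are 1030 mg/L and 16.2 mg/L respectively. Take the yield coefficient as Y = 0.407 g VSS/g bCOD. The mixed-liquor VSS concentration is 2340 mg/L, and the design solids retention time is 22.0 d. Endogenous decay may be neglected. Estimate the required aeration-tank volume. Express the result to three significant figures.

With k_d = 0 the design equation reduces to V = Y Q (S₀−S) θ_c / X = 0.407 × 686 × (1030 − 16.2) × 22.0 / 2340 = 2661 m³.

V ≈ 2660 m³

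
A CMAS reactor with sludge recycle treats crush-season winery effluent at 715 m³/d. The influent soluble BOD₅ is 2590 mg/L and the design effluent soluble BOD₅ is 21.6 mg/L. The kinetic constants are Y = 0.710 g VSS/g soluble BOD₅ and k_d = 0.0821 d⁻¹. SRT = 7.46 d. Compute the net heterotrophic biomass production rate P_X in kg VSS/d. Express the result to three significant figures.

P_X ≈ 809 kg VSS/d

The observed yield is Y_obs = Y/(1 + k_d·θ_c) = 0.710 / (1 + 0.0821 × 7.46) = 0.710 / 1.612 = 0.4403 g VSS per g soluble BOD₅ removed.
Q·(S₀ − S) = 715 × (2590 − 21.6) × 10⁻³ = 1836 kg/d removed.
P_X = Y_obs · Q(S₀ − S) = 0.4403 × 1836 = 808.6 kg VSS/d.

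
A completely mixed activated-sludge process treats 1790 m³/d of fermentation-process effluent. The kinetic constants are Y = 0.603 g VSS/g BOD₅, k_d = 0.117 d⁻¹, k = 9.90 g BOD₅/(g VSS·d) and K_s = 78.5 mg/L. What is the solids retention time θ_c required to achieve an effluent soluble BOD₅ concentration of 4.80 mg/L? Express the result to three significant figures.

θ_c ≈ 4.41 d

At the target effluent, Y k S/(K_s+S) = 0.603×9.90×4.80/83.30 = 0.3440 d⁻¹.
1/θ_c = 0.3440 − 0.117 = 0.2270 d⁻¹, so θ_c = 4.405 d.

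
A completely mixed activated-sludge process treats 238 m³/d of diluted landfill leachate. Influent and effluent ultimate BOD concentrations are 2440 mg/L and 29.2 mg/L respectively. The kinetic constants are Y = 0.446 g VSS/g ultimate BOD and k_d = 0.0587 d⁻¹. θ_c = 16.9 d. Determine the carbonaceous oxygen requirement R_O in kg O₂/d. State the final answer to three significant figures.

Observed yield with endogenous decay: Y_obs = Y / (1 + k_d·θ_c) = 0.446 / (1 + 0.0587 × 16.9) = 0.446 / 1.992 = 0.2239 g VSS/g ultimate BOD.
Substrate removed = Q·(S₀ − S) = 238 m³/d × (2440 − 29.2) g/m³ = 5.74×10^5 g/d = 573.8 kg/d.
Biomass synthesised: P_X = Y_obs × 573.8 = 128.5 kg VSS/d.
Carbonaceous O₂ demand = substrate oxidised − cell-mass equivalent = 573.8 − 1.42 × 128.5 = 391.4 kg O₂/d.

R_O ≈ 391 kg O₂/d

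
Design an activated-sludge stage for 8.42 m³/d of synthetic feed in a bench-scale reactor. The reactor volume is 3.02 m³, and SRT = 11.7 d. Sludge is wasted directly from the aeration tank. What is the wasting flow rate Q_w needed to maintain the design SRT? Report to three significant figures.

Q_w ≈ 0.258 m³/d

For wasting at MLVSS concentration, Q_w = V/θ_c = 3.020/11.7 = 0.2581 m³/d.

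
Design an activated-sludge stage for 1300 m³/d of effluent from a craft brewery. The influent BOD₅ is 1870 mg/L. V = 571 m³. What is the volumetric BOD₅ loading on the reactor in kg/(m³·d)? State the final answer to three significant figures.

L_v ≈ 4.26 kg BOD₅/(m³·d)

Applied BOD₅ load per unit volume = Q·S₀/V = (1300 × 1870/1000)/571.0 = 4.257 kg BOD₅·m⁻³·d⁻¹.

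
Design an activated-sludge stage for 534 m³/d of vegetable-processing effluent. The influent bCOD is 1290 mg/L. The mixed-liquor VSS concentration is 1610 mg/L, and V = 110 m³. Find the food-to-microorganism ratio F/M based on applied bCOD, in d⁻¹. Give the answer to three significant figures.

F/M ≈ 3.89 d⁻¹

Food-to-microorganism ratio F/M = Q S₀ / (V X) = 534 × 1290 / (110.0 × 1610) = 3.890 d⁻¹.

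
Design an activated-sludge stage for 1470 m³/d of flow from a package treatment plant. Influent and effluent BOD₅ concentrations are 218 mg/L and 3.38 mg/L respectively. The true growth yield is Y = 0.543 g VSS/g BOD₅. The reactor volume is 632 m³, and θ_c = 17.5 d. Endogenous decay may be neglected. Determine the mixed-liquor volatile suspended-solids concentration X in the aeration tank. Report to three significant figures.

Without decay, X = Y Q (S₀−S) θ_c / V = 0.543 × 1470 × (218 − 3.38) × 17.5 / 632 = 4744 mg/L.

X ≈ 4740 mg/L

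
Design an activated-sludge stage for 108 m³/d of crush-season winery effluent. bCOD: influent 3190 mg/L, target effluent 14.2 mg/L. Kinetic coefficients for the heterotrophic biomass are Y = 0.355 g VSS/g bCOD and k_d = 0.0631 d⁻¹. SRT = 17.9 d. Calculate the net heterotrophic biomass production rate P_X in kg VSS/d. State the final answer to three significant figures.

P_X ≈ 57.2 kg VSS/d

The observed yield is Y_obs = Y/(1 + k_d·θ_c) = 0.355 / (1 + 0.0631 × 17.9) = 0.355 / 2.129 = 0.1667 g VSS per g bCOD removed.
Q·(S₀ − S) = 108 × (3190 − 14.2) × 10⁻³ = 343.0 kg/d removed.
Net biomass production P_X = Y_obs × Q·(S₀ − S) = 0.1667 × 343.0 = 57.18 kg VSS/d.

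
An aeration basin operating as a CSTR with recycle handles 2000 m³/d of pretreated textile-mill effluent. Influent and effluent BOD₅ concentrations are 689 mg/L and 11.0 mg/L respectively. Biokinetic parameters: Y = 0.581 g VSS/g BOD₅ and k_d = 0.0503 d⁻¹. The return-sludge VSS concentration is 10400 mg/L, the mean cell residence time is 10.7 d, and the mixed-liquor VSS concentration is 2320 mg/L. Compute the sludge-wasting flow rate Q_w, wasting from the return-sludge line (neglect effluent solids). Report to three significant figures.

Q_w ≈ 49.2 m³/d

Steady-state biomass mass balance: V·X·(1 + k_d·θ_c) = Y·Q·(S₀ − S)·θ_c, so V = 0.581 × 2000 × (689 − 11.0) × 10.7 / [2320 × (1 + 0.0503 × 10.7)] = 8.43×10^6 / 3569 = 2362 m³.
Wasting from the return line (neglecting effluent solids): Q_w = V·X / (θ_c·X_r) = 2362 × 2320 / (10.7 × 10400) = 49.25 m³/d.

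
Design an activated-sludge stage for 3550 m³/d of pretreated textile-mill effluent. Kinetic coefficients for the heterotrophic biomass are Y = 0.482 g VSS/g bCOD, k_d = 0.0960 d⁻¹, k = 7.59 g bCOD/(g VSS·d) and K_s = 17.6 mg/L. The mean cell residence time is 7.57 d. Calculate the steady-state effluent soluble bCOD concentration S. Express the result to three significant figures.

S ≈ 1.17 mg/L

Effluent substrate depends only on kinetics and SRT: S = K_s(1 + k_d θ_c) / [θ_c(Yk − k_d) − 1] = 17.6 × (1 + 0.0960 × 7.57) / [7.57 × (0.482 × 7.59 − 0.0960) − 1] = 30.39 / 25.97 = 1.170 mg/L.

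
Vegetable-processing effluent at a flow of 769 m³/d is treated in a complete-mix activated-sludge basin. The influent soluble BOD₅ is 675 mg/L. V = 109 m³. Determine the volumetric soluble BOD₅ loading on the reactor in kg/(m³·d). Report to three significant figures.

L_v ≈ 4.76 kg soluble BOD₅/(m³·d)

Volumetric loading L_v = Q·S₀ / V = 769 × 675 g/m³ / 109.0 m³ = 4762 g/(m³·d) = 4.762 kg soluble BOD₅/(m³·d).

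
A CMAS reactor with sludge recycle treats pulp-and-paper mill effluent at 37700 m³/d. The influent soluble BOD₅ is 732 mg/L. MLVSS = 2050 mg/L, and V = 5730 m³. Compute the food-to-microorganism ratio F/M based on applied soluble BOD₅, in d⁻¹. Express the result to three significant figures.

F/M = applied load / biomass = Q·S₀/(V·X) = 37700 × 732 / (5730 × 2050) = 2.349 d⁻¹.

F/M ≈ 2.35 d⁻¹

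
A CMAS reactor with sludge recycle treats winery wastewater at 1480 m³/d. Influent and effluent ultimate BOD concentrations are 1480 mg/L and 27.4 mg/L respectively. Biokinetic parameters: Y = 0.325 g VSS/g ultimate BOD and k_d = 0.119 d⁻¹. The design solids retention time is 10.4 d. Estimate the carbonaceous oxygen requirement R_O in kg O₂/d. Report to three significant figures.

R_O ≈ 1710 kg O₂/d

Correct the yield for decay: Y_obs = Y/(1 + k_d θ_c) = 0.325 / (1 + 0.119 × 10.4) = 0.325 / 2.238 = 0.1452.
ΔS = 1480 − 27.4 = 1453 mg/L, so the substrate removal rate is 1480 × 1453/1000 = 2150 kg ultimate BOD/d.
P_X = Y_obs·Q·(S₀ − S) = 0.1452 × 2150 = 312.3 kg VSS/d.
Carbonaceous O₂ demand = substrate oxidised − cell-mass equivalent = 2150 − 1.42 × 312.3 = 1706 kg O₂/d.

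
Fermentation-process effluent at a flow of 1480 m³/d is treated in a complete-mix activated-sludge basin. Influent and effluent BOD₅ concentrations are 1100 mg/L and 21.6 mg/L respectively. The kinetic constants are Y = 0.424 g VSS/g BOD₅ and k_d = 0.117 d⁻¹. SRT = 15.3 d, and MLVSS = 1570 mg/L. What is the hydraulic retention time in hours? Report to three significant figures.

Rearranging the biomass balance for a CMAS with decay, V = Y·Q·ΔS·θ_c / [X·(1+k_d θ_c)] = 0.424 × 1480 × (1100 − 21.6) × 15.3 / [1570 × (1 + 0.117 × 15.3)] = 1.04×10^7 / 4380 = 2364 m³.
HRT = V/Q = 2364 m³ / 1480 m³·d⁻¹ = 1.597 d × 24 = 38.33 h.

τ ≈ 38.3 h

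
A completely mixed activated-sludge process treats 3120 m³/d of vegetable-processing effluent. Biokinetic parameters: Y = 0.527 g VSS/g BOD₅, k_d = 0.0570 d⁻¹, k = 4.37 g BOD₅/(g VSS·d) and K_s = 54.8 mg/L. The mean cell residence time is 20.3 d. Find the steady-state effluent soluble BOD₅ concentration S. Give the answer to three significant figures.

S ≈ 2.65 mg/L

For a completely mixed reactor with recycle the Lawrence–McCarty relation gives S = K_s·(1 + k_d·θ_c) / [θ_c·(Y·k − k_d) − 1] = 54.8 × (1 + 0.0570 × 20.3) / [20.3 × (0.527 × 4.37 − 0.0570) − 1] = 118.2 / 44.59 = 2.651 mg/L.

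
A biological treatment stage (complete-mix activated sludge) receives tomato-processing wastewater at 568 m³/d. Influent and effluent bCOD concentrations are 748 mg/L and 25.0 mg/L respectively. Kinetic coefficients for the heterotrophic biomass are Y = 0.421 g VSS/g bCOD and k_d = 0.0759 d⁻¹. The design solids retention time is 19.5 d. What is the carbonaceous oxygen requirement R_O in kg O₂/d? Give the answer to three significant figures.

R_O ≈ 312 kg O₂/d

Observed yield with endogenous decay: Y_obs = Y / (1 + k_d·θ_c) = 0.421 / (1 + 0.0759 × 19.5) = 0.421 / 2.480 = 0.1698 g VSS/g bCOD.
Q·(S₀ − S) = 568 × (748 − 25.0) × 10⁻³ = 410.7 kg/d removed.
P_X = Y_obs·Q·(S₀ − S) = 0.1698 × 410.7 = 69.71 kg VSS/d.
Carbonaceous O₂ demand = substrate oxidised − cell-mass equivalent = 410.7 − 1.42 × 69.71 = 311.7 kg O₂/d.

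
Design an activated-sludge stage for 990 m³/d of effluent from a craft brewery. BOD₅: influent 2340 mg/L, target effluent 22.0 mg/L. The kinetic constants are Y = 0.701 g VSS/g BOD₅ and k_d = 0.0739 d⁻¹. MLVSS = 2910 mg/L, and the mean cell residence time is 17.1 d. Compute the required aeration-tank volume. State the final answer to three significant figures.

V ≈ 4180 m³

From the SRT design equation V = Y Q (S₀−S) θ_c / [X (1 + k_d θ_c)] = 0.701 × 990 × (2340 − 22.0) × 17.1 / [2910 × (1 + 0.0739 × 17.1)] = 2.75×10^7 / 6587 = 4176 m³.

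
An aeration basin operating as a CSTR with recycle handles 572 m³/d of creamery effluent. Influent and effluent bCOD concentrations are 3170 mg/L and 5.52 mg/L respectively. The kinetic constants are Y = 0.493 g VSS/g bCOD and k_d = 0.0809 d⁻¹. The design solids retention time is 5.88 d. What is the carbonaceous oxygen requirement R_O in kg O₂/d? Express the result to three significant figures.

Correct the yield for decay: Y_obs = Y/(1 + k_d θ_c) = 0.493 / (1 + 0.0809 × 5.88) = 0.493 / 1.476 = 0.3341.
Q·(S₀ − S) = 572 × (3170 − 5.52) × 10⁻³ = 1810 kg/d removed.
Net sludge production P_X = 0.3341 × 1810 = 604.7 kg VSS/d.
R_O = Q·ΔS − 1.42 P_X = 1810 − 858.7 = 951.4 kg O₂/d.

R_O ≈ 951 kg O₂/d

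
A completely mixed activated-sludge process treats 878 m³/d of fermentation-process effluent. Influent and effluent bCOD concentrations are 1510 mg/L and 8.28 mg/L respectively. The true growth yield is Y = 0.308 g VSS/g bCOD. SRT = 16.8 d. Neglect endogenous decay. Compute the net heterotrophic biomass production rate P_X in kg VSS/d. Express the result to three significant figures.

With endogenous decay neglected, the observed yield equals the true yield: Y_obs = Y = 0.308 g VSS/g bCOD.
Q·(S₀ − S) = 878 × (1510 − 8.28) × 10⁻³ = 1319 kg/d removed.
So the net sludge growth is P_X = 0.3080 × 1319 = 406.1 kg VSS/d.

P_X ≈ 406 kg VSS/d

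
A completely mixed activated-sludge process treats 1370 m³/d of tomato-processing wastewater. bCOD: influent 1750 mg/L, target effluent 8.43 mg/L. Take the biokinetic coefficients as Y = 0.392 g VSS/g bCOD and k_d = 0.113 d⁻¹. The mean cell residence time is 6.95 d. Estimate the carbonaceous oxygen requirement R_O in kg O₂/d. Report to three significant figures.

R_O ≈ 1640 kg O₂/d

The observed yield is Y_obs = Y/(1 + k_d·θ_c) = 0.392 / (1 + 0.113 × 6.95) = 0.392 / 1.785 = 0.2196 g VSS per g bCOD removed.
Mass of bCOD removed per day: Q(S₀ − S) = 1370 × 1742 g/m³ = 2386 kg/d.
P_X = Y_obs·Q·(S₀ − S) = 0.2196 × 2386 = 523.9 kg VSS/d.
Carbonaceous O₂ demand = substrate oxidised − cell-mass equivalent = 2386 − 1.42 × 523.9 = 1642 kg O₂/d.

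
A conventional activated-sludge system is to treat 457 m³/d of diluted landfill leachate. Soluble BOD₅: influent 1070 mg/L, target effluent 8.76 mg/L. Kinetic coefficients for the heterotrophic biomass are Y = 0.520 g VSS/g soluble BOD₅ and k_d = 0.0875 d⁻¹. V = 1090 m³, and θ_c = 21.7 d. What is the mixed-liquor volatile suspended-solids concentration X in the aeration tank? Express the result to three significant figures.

X ≈ 1730 mg/L

X = Y·Q·ΔS·θ_c / [V·(1 + k_d θ_c)] = 0.520 × 457 × (1070 − 8.76) × 21.7 / [1090 × (1 + 0.0875 × 21.7)] = 1732 mg/L.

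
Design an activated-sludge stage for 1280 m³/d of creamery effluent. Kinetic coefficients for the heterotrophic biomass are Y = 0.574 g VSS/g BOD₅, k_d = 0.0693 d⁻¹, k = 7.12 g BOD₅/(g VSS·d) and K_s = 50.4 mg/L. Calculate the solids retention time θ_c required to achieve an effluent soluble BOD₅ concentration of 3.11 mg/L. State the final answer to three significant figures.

From 1/θ_c = Y·k·S/(K_s + S) − k_d: Y·k·S/(K_s+S) = 0.574 × 7.12 × 3.11 / (50.4 + 3.11) = 0.2375 d⁻¹.
Then 1/θ_c = μ − k_d = 0.2375 − 0.0693 = 0.1682 d⁻¹, giving θ_c = 5.944 d.

θ_c ≈ 5.94 d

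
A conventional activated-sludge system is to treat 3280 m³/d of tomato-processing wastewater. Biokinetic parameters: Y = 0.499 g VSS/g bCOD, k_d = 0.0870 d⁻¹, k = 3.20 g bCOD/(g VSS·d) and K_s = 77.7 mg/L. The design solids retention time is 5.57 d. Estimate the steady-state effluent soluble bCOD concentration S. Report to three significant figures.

For a completely mixed reactor with recycle the Lawrence–McCarty relation gives S = K_s·(1 + k_d·θ_c) / [θ_c·(Y·k − k_d) − 1] = 77.7 × (1 + 0.0870 × 5.57) / [5.57 × (0.499 × 3.20 − 0.0870) − 1] = 115.4 / 7.410 = 15.57 mg/L.

S ≈ 15.6 mg/L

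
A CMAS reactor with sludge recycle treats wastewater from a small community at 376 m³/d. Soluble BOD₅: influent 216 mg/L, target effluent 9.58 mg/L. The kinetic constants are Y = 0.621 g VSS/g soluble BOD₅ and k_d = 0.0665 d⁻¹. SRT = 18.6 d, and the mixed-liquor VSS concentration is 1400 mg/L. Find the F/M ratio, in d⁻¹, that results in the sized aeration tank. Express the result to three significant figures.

From the SRT design equation V = Y Q (S₀−S) θ_c / [X (1 + k_d θ_c)] = 0.621 × 376 × (216 − 9.58) × 18.6 / [1400 × (1 + 0.0665 × 18.6)] = 8.96×10^5 / 3132 = 286.3 m³.
F/M = applied load / biomass = Q·S₀/(V·X) = 376 × 216 / (286.3 × 1400) = 0.2026 d⁻¹.

F/M ≈ 0.203 d⁻¹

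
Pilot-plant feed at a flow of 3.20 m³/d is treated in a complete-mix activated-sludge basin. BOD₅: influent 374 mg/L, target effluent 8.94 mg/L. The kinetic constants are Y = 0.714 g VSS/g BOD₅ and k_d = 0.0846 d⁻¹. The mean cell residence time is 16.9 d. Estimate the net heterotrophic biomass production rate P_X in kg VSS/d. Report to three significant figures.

Correct the yield for decay: Y_obs = Y/(1 + k_d θ_c) = 0.714 / (1 + 0.0846 × 16.9) = 0.714 / 2.430 = 0.2939.
Substrate removed = Q·(S₀ − S) = 3.20 m³/d × (374 − 8.94) g/m³ = 1.17×10^3 g/d = 1.168 kg/d.
So the net sludge growth is P_X = 0.2939 × 1.168 = 0.3433 kg VSS/d.

P_X ≈ 0.343 kg VSS/d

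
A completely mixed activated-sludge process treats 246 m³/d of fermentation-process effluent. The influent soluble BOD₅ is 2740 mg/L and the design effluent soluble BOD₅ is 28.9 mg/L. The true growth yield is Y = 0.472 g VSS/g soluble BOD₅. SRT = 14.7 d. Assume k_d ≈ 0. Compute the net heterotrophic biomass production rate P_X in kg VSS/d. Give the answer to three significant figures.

No decay correction is needed, so Y_obs = Y = 0.472.
Q·(S₀ − S) = 246 × (2740 − 28.9) × 10⁻³ = 666.9 kg/d removed.
Net biomass production P_X = Y_obs × Q·(S₀ − S) = 0.4720 × 666.9 = 314.8 kg VSS/d.

P_X ≈ 315 kg VSS/d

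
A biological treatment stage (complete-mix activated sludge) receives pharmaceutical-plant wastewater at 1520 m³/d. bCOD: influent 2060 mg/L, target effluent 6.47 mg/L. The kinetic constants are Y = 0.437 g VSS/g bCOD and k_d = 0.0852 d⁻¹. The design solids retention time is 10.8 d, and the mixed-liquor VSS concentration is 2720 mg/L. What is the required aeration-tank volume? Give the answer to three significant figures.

From the SRT design equation V = Y Q (S₀−S) θ_c / [X (1 + k_d θ_c)] = 0.437 × 1520 × (2060 − 6.47) × 10.8 / [2720 × (1 + 0.0852 × 10.8)] = 1.47×10^7 / 5223 = 2821 m³.

V ≈ 2820 m³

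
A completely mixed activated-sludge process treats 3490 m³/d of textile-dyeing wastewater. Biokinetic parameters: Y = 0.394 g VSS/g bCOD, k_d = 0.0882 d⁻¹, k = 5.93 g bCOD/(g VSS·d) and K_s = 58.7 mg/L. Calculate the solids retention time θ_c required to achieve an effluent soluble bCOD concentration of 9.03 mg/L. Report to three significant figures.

θ_c ≈ 4.48 d

From 1/θ_c = Y·k·S/(K_s + S) − k_d: Y·k·S/(K_s+S) = 0.394 × 5.93 × 9.03 / (58.7 + 9.03) = 0.3115 d⁻¹.
θ_c = 1/(μ − k_d) = 1/(0.3115 − 0.0882) = 1/0.2233 = 4.478 d.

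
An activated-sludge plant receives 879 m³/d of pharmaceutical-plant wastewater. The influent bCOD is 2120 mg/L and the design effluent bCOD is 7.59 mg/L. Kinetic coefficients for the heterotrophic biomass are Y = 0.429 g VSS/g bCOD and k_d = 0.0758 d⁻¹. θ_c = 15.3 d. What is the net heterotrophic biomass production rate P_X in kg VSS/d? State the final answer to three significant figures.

The observed yield is Y_obs = Y/(1 + k_d·θ_c) = 0.429 / (1 + 0.0758 × 15.3) = 0.429 / 2.160 = 0.1986 g VSS per g bCOD removed.
Substrate removed = Q·(S₀ − S) = 879 m³/d × (2120 − 7.59) g/m³ = 1.86×10^6 g/d = 1857 kg/d.
Net biomass production P_X = Y_obs × Q·(S₀ − S) = 0.1986 × 1857 = 368.8 kg VSS/d.

P_X ≈ 369 kg VSS/d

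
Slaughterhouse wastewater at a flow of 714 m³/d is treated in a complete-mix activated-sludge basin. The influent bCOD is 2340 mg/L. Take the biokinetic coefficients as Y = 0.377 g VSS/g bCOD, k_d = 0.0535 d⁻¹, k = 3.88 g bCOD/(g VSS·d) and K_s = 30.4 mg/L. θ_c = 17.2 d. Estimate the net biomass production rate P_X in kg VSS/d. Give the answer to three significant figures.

P_X ≈ 328 kg VSS/d

From the Monod/SRT balance for a CMAS, S = K_s·(1+k_d θ_c)/[θ_c·(Y k − k_d) − 1] = 30.4 × (1 + 0.0535 × 17.2) / [17.2 × (0.377 × 3.88 − 0.0535) − 1] = 58.37 / 23.24 = 2.512 mg/L.
Correct the yield for decay: Y_obs = Y/(1 + k_d θ_c) = 0.377 / (1 + 0.0535 × 17.2) = 0.377 / 1.920 = 0.1963.
ΔS = 2340 − 2.51 = 2337 mg/L, so the substrate removal rate is 714 × 2337/1000 = 1669 kg bCOD/d.
P_X = Y_obs · Q(S₀ − S) = 0.1963 × 1669 = 327.7 kg VSS/d.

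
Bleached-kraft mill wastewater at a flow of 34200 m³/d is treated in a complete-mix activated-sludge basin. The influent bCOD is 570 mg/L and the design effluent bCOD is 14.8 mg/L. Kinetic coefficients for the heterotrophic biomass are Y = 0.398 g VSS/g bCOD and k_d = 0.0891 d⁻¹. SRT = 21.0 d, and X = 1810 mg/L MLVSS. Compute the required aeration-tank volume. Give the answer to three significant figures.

Rearranging the biomass balance for a CMAS with decay, V = Y·Q·ΔS·θ_c / [X·(1+k_d θ_c)] = 0.398 × 34200 × (570 − 14.8) × 21.0 / [1810 × (1 + 0.0891 × 21.0)] = 1.59×10^8 / 5197 = 30539 m³.

V ≈ 30500 m³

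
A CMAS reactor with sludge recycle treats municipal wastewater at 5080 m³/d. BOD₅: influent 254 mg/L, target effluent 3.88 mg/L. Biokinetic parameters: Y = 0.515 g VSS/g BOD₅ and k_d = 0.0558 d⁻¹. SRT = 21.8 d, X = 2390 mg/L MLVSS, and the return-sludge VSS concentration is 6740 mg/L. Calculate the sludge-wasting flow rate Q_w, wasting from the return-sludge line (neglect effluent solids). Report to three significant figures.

Q_w ≈ 43.8 m³/d

Steady-state biomass mass balance: V·X·(1 + k_d·θ_c) = Y·Q·(S₀ − S)·θ_c, so V = 0.515 × 5080 × (254 − 3.88) × 21.8 / [2390 × (1 + 0.0558 × 21.8)] = 1.43×10^7 / 5297 = 2693 m³.
Wasting from the return line (neglecting effluent solids): Q_w = V·X / (θ_c·X_r) = 2693 × 2390 / (21.8 × 6740) = 43.80 m³/d.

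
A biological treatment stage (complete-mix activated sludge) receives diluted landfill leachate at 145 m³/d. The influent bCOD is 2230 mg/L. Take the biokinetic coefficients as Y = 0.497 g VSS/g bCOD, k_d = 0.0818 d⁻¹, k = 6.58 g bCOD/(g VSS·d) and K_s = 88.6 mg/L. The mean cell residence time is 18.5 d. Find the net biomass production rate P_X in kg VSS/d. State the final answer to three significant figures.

P_X ≈ 63.8 kg VSS/d

From the Monod/SRT balance for a CMAS, S = K_s·(1+k_d θ_c)/[θ_c·(Y k − k_d) − 1] = 88.6 × (1 + 0.0818 × 18.5) / [18.5 × (0.497 × 6.58 − 0.0818) − 1] = 222.7 / 57.99 = 3.840 mg/L.
The observed yield is Y_obs = Y/(1 + k_d·θ_c) = 0.497 / (1 + 0.0818 × 18.5) = 0.497 / 2.513 = 0.1977 g VSS per g bCOD removed.
Q·(S₀ − S) = 145 × (2230 − 3.84) × 10⁻³ = 322.8 kg/d removed.
Net biomass production P_X = Y_obs × Q·(S₀ − S) = 0.1977 × 322.8 = 63.83 kg VSS/d.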